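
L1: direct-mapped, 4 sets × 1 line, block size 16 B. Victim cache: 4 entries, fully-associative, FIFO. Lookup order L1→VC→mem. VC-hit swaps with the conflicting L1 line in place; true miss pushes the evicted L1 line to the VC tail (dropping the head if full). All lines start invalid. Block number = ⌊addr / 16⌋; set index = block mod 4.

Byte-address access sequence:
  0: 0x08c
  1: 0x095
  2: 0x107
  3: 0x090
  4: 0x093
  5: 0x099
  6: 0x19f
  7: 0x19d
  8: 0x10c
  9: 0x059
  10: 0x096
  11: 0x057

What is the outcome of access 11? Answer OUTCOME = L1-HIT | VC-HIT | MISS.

0: 0x8c (blk 8, set 0) → MISS  vc=[]
1: 0x95 (blk 9, set 1) → MISS  vc=[]
2: 0x107 (blk 16, set 0) → MISS  vc=[8]
3: 0x90 (blk 9, set 1) → L1-HIT  vc=[8]
4: 0x93 (blk 9, set 1) → L1-HIT  vc=[8]
5: 0x99 (blk 9, set 1) → L1-HIT  vc=[8]
6: 0x19f (blk 25, set 1) → MISS  vc=[8, 9]
7: 0x19d (blk 25, set 1) → L1-HIT  vc=[8, 9]
8: 0x10c (blk 16, set 0) → L1-HIT  vc=[8, 9]
9: 0x59 (blk 5, set 1) → MISS  vc=[8, 9, 25]
10: 0x96 (blk 9, set 1) → VC-HIT  vc=[8, 5, 25]
11: 0x57 (blk 5, set 1) → VC-HIT  vc=[8, 9, 25]

OUTCOME = VC-HIT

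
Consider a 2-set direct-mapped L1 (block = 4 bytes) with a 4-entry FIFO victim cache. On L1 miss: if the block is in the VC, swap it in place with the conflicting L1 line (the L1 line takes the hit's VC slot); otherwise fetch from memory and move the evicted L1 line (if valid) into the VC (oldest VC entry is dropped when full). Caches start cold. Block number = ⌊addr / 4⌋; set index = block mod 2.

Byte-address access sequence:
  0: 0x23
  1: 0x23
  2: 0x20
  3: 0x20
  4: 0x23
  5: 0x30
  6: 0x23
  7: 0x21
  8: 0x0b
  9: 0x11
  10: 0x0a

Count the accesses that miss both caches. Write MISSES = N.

MISSES = 4

#0 0x23→b8/s0 MISS; vc=[]
#1 0x23→b8/s0 L1-HIT; vc=[]
#2 0x20→b8/s0 L1-HIT; vc=[]
#3 0x20→b8/s0 L1-HIT; vc=[]
#4 0x23→b8/s0 L1-HIT; vc=[]
#5 0x30→b12/s0 MISS; vc=[8]
#6 0x23→b8/s0 VC-HIT; vc=[12]
#7 0x21→b8/s0 L1-HIT; vc=[12]
#8 0xb→b2/s0 MISS; vc=[12,8]
#9 0x11→b4/s0 MISS; vc=[12,8,2]
#10 0xa→b2/s0 VC-HIT; vc=[12,8,4]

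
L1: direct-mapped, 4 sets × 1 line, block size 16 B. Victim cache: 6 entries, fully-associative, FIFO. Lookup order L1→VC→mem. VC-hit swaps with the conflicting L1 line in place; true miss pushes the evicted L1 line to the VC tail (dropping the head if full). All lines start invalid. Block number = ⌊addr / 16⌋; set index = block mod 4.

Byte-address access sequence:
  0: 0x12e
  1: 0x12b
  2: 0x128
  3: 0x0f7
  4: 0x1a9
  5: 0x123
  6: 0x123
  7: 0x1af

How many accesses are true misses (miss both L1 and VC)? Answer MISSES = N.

0: 0x12e (blk 18, set 2) → MISS  vc=[]
1: 0x12b (blk 18, set 2) → L1-HIT  vc=[]
2: 0x128 (blk 18, set 2) → L1-HIT  vc=[]
3: 0xf7 (blk 15, set 3) → MISS  vc=[]
4: 0x1a9 (blk 26, set 2) → MISS  vc=[18]
5: 0x123 (blk 18, set 2) → VC-HIT  vc=[26]
6: 0x123 (blk 18, set 2) → L1-HIT  vc=[26]
7: 0x1af (blk 26, set 2) → VC-HIT  vc=[18]

MISSES = 3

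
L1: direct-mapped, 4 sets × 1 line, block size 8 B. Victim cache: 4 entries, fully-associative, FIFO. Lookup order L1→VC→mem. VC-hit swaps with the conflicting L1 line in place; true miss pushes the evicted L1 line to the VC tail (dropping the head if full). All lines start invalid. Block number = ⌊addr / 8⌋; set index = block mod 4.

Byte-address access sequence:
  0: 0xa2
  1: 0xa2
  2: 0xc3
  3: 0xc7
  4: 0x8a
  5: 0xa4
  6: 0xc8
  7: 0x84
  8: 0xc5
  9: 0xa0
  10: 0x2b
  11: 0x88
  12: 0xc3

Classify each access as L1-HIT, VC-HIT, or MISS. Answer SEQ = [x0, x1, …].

SEQ = [MISS, L1-HIT, MISS, L1-HIT, MISS, VC-HIT, MISS, MISS, VC-HIT, VC-HIT, MISS, VC-HIT, VC-HIT]

#0 0xa2→b20/s0 MISS; vc=[]
#1 0xa2→b20/s0 L1-HIT; vc=[]
#2 0xc3→b24/s0 MISS; vc=[20]
#3 0xc7→b24/s0 L1-HIT; vc=[20]
#4 0x8a→b17/s1 MISS; vc=[20]
#5 0xa4→b20/s0 VC-HIT; vc=[24]
#6 0xc8→b25/s1 MISS; vc=[24,17]
#7 0x84→b16/s0 MISS; vc=[24,17,20]
#8 0xc5→b24/s0 VC-HIT; vc=[16,17,20]
#9 0xa0→b20/s0 VC-HIT; vc=[16,17,24]
#10 0x2b→b5/s1 MISS; vc=[16,17,24,25]
#11 0x88→b17/s1 VC-HIT; vc=[16,5,24,25]
#12 0xc3→b24/s0 VC-HIT; vc=[16,5,20,25]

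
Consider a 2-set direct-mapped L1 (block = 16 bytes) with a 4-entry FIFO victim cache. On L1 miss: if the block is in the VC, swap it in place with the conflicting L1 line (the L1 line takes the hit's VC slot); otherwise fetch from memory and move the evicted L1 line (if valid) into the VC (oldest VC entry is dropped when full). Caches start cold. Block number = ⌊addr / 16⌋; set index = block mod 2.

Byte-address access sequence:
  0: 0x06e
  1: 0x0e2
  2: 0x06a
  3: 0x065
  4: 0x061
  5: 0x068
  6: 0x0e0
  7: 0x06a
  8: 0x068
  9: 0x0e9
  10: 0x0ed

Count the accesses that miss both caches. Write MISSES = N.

0: 0x6e (blk 6, set 0) → MISS  vc=[]
1: 0xe2 (blk 14, set 0) → MISS  vc=[6]
2: 0x6a (blk 6, set 0) → VC-HIT  vc=[14]
3: 0x65 (blk 6, set 0) → L1-HIT  vc=[14]
4: 0x61 (blk 6, set 0) → L1-HIT  vc=[14]
5: 0x68 (blk 6, set 0) → L1-HIT  vc=[14]
6: 0xe0 (blk 14, set 0) → VC-HIT  vc=[6]
7: 0x6a (blk 6, set 0) → VC-HIT  vc=[14]
8: 0x68 (blk 6, set 0) → L1-HIT  vc=[14]
9: 0xe9 (blk 14, set 0) → VC-HIT  vc=[6]
10: 0xed (blk 14, set 0) → L1-HIT  vc=[6]

MISSES = 2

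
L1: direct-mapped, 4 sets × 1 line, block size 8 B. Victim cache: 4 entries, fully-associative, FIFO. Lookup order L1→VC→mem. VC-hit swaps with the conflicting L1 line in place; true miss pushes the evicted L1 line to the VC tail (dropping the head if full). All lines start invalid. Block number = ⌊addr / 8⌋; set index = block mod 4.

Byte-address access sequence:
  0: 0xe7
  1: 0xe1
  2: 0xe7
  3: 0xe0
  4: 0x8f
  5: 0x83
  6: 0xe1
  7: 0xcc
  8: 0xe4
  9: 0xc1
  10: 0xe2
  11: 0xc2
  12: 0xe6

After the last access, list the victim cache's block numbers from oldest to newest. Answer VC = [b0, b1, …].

#0 0xe7→b28/s0 MISS; vc=[]
#1 0xe1→b28/s0 L1-HIT; vc=[]
#2 0xe7→b28/s0 L1-HIT; vc=[]
#3 0xe0→b28/s0 L1-HIT; vc=[]
#4 0x8f→b17/s1 MISS; vc=[]
#5 0x83→b16/s0 MISS; vc=[28]
#6 0xe1→b28/s0 VC-HIT; vc=[16]
#7 0xcc→b25/s1 MISS; vc=[16,17]
#8 0xe4→b28/s0 L1-HIT; vc=[16,17]
#9 0xc1→b24/s0 MISS; vc=[16,17,28]
#10 0xe2→b28/s0 VC-HIT; vc=[16,17,24]
#11 0xc2→b24/s0 VC-HIT; vc=[16,17,28]
#12 0xe6→b28/s0 VC-HIT; vc=[16,17,24]

VC = [16, 17, 24]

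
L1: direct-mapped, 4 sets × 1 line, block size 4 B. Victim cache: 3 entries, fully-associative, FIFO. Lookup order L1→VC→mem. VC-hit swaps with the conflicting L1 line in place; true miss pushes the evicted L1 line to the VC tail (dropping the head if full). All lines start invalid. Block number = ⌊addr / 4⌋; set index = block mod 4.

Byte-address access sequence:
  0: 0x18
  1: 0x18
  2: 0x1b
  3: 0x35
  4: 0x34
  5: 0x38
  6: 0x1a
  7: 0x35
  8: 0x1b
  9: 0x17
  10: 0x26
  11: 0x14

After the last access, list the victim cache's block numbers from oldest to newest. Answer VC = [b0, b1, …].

VC = [14, 13, 9]

0: 0x18 (blk 6, set 2) → MISS  vc=[]
1: 0x18 (blk 6, set 2) → L1-HIT  vc=[]
2: 0x1b (blk 6, set 2) → L1-HIT  vc=[]
3: 0x35 (blk 13, set 1) → MISS  vc=[]
4: 0x34 (blk 13, set 1) → L1-HIT  vc=[]
5: 0x38 (blk 14, set 2) → MISS  vc=[6]
6: 0x1a (blk 6, set 2) → VC-HIT  vc=[14]
7: 0x35 (blk 13, set 1) → L1-HIT  vc=[14]
8: 0x1b (blk 6, set 2) → L1-HIT  vc=[14]
9: 0x17 (blk 5, set 1) → MISS  vc=[14, 13]
10: 0x26 (blk 9, set 1) → MISS  vc=[14, 13, 5]
11: 0x14 (blk 5, set 1) → VC-HIT  vc=[14, 13, 9]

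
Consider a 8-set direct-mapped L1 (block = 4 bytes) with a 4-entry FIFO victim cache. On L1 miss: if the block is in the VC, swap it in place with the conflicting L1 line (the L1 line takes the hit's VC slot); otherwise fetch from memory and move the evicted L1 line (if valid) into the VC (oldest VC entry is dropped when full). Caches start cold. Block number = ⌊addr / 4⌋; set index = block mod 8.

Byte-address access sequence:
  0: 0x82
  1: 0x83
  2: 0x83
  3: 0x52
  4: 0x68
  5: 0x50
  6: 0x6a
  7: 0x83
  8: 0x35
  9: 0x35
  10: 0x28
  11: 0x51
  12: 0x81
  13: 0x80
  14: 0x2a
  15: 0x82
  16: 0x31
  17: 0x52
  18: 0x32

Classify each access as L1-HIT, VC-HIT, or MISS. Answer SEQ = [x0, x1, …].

SEQ = [MISS, L1-HIT, L1-HIT, MISS, MISS, L1-HIT, L1-HIT, L1-HIT, MISS, L1-HIT, MISS, L1-HIT, L1-HIT, L1-HIT, L1-HIT, L1-HIT, MISS, VC-HIT, VC-HIT]

0: 0x82 (blk 32, set 0) → MISS  vc=[]
1: 0x83 (blk 32, set 0) → L1-HIT  vc=[]
2: 0x83 (blk 32, set 0) → L1-HIT  vc=[]
3: 0x52 (blk 20, set 4) → MISS  vc=[]
4: 0x68 (blk 26, set 2) → MISS  vc=[]
5: 0x50 (blk 20, set 4) → L1-HIT  vc=[]
6: 0x6a (blk 26, set 2) → L1-HIT  vc=[]
7: 0x83 (blk 32, set 0) → L1-HIT  vc=[]
8: 0x35 (blk 13, set 5) → MISS  vc=[]
9: 0x35 (blk 13, set 5) → L1-HIT  vc=[]
10: 0x28 (blk 10, set 2) → MISS  vc=[26]
11: 0x51 (blk 20, set 4) → L1-HIT  vc=[26]
12: 0x81 (blk 32, set 0) → L1-HIT  vc=[26]
13: 0x80 (blk 32, set 0) → L1-HIT  vc=[26]
14: 0x2a (blk 10, set 2) → L1-HIT  vc=[26]
15: 0x82 (blk 32, set 0) → L1-HIT  vc=[26]
16: 0x31 (blk 12, set 4) → MISS  vc=[26, 20]
17: 0x52 (blk 20, set 4) → VC-HIT  vc=[26, 12]
18: 0x32 (blk 12, set 4) → VC-HIT  vc=[26, 20]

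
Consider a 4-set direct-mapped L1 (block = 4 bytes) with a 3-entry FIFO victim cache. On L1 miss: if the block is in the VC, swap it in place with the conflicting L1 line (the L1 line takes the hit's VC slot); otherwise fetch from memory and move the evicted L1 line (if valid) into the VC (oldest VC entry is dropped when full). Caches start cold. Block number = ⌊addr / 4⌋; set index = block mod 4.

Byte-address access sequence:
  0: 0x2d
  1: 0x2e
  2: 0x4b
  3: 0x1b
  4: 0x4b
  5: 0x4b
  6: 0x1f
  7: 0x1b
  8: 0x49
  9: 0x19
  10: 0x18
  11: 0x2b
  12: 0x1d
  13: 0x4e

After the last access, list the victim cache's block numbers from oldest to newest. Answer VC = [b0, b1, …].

0: 0x2d (blk 11, set 3) → MISS  vc=[]
1: 0x2e (blk 11, set 3) → L1-HIT  vc=[]
2: 0x4b (blk 18, set 2) → MISS  vc=[]
3: 0x1b (blk 6, set 2) → MISS  vc=[18]
4: 0x4b (blk 18, set 2) → VC-HIT  vc=[6]
5: 0x4b (blk 18, set 2) → L1-HIT  vc=[6]
6: 0x1f (blk 7, set 3) → MISS  vc=[6, 11]
7: 0x1b (blk 6, set 2) → VC-HIT  vc=[18, 11]
8: 0x49 (blk 18, set 2) → VC-HIT  vc=[6, 11]
9: 0x19 (blk 6, set 2) → VC-HIT  vc=[18, 11]
10: 0x18 (blk 6, set 2) → L1-HIT  vc=[18, 11]
11: 0x2b (blk 10, set 2) → MISS  vc=[18, 11, 6]
12: 0x1d (blk 7, set 3) → L1-HIT  vc=[18, 11, 6]
13: 0x4e (blk 19, set 3) → MISS  vc=[11, 6, 7]

VC = [11, 6, 7]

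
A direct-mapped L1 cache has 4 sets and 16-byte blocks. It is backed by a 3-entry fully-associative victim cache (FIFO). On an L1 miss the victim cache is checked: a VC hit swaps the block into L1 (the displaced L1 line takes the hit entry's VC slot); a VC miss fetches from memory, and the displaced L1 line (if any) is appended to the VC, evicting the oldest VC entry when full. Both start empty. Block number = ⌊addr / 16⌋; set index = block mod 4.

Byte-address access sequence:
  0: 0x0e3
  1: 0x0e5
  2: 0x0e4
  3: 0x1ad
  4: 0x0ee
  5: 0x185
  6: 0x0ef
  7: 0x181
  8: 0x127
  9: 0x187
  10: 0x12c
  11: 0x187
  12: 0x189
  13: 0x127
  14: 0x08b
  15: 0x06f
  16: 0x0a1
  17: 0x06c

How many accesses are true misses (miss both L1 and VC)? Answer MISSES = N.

#0 0xe3→b14/s2 MISS; vc=[]
#1 0xe5→b14/s2 L1-HIT; vc=[]
#2 0xe4→b14/s2 L1-HIT; vc=[]
#3 0x1ad→b26/s2 MISS; vc=[14]
#4 0xee→b14/s2 VC-HIT; vc=[26]
#5 0x185→b24/s0 MISS; vc=[26]
#6 0xef→b14/s2 L1-HIT; vc=[26]
#7 0x181→b24/s0 L1-HIT; vc=[26]
#8 0x127→b18/s2 MISS; vc=[26,14]
#9 0x187→b24/s0 L1-HIT; vc=[26,14]
#10 0x12c→b18/s2 L1-HIT; vc=[26,14]
#11 0x187→b24/s0 L1-HIT; vc=[26,14]
#12 0x189→b24/s0 L1-HIT; vc=[26,14]
#13 0x127→b18/s2 L1-HIT; vc=[26,14]
#14 0x8b→b8/s0 MISS; vc=[26,14,24]
#15 0x6f→b6/s2 MISS; vc=[14,24,18]
#16 0xa1→b10/s2 MISS; vc=[24,18,6]
#17 0x6c→b6/s2 VC-HIT; vc=[24,18,10]

MISSES = 7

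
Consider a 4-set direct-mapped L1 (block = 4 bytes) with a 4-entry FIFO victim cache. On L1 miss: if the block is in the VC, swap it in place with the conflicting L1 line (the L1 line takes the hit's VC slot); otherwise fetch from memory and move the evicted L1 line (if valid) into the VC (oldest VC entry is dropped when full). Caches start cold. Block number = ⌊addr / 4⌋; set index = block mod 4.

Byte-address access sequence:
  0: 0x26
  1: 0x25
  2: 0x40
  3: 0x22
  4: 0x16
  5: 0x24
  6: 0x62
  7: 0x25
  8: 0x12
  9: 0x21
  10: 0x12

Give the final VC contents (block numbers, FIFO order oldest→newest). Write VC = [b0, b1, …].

#0 0x26→b9/s1 MISS; vc=[]
#1 0x25→b9/s1 L1-HIT; vc=[]
#2 0x40→b16/s0 MISS; vc=[]
#3 0x22→b8/s0 MISS; vc=[16]
#4 0x16→b5/s1 MISS; vc=[16,9]
#5 0x24→b9/s1 VC-HIT; vc=[16,5]
#6 0x62→b24/s0 MISS; vc=[16,5,8]
#7 0x25→b9/s1 L1-HIT; vc=[16,5,8]
#8 0x12→b4/s0 MISS; vc=[16,5,8,24]
#9 0x21→b8/s0 VC-HIT; vc=[16,5,4,24]
#10 0x12→b4/s0 VC-HIT; vc=[16,5,8,24]

VC = [16, 5, 8, 24]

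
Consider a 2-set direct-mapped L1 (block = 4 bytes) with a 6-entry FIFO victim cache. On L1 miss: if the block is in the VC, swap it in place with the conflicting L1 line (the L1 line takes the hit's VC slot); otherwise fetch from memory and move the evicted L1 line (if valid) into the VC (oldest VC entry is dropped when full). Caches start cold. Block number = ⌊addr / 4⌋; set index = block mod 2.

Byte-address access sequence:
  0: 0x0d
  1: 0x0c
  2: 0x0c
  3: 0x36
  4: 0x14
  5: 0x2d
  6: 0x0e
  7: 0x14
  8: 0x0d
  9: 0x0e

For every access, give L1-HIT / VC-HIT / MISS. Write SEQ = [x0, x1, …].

SEQ = [MISS, L1-HIT, L1-HIT, MISS, MISS, MISS, VC-HIT, VC-HIT, VC-HIT, L1-HIT]

0: 0xd (blk 3, set 1) → MISS  vc=[]
1: 0xc (blk 3, set 1) → L1-HIT  vc=[]
2: 0xc (blk 3, set 1) → L1-HIT  vc=[]
3: 0x36 (blk 13, set 1) → MISS  vc=[3]
4: 0x14 (blk 5, set 1) → MISS  vc=[3, 13]
5: 0x2d (blk 11, set 1) → MISS  vc=[3, 13, 5]
6: 0xe (blk 3, set 1) → VC-HIT  vc=[11, 13, 5]
7: 0x14 (blk 5, set 1) → VC-HIT  vc=[11, 13, 3]
8: 0xd (blk 3, set 1) → VC-HIT  vc=[11, 13, 5]
9: 0xe (blk 3, set 1) → L1-HIT  vc=[11, 13, 5]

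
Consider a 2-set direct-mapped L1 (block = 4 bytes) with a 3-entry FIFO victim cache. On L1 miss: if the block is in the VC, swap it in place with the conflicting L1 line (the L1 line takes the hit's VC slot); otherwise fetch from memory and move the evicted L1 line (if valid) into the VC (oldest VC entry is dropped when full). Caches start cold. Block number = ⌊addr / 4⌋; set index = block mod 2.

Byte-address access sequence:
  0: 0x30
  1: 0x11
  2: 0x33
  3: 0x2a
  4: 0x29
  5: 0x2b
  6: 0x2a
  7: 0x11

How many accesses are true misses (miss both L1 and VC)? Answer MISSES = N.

#0 0x30→b12/s0 MISS; vc=[]
#1 0x11→b4/s0 MISS; vc=[12]
#2 0x33→b12/s0 VC-HIT; vc=[4]
#3 0x2a→b10/s0 MISS; vc=[4,12]
#4 0x29→b10/s0 L1-HIT; vc=[4,12]
#5 0x2b→b10/s0 L1-HIT; vc=[4,12]
#6 0x2a→b10/s0 L1-HIT; vc=[4,12]
#7 0x11→b4/s0 VC-HIT; vc=[10,12]

MISSES = 3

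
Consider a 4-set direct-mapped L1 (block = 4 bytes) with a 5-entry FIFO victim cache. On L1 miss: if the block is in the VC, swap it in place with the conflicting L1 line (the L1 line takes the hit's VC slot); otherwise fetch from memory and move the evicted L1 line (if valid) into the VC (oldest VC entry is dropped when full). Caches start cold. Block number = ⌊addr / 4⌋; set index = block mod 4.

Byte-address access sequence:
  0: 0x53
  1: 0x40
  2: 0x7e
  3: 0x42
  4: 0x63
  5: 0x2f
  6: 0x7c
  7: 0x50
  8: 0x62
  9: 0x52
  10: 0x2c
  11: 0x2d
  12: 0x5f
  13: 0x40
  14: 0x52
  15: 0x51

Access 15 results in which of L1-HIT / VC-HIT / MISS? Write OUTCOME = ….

#0 0x53→b20/s0 MISS; vc=[]
#1 0x40→b16/s0 MISS; vc=[20]
#2 0x7e→b31/s3 MISS; vc=[20]
#3 0x42→b16/s0 L1-HIT; vc=[20]
#4 0x63→b24/s0 MISS; vc=[20,16]
#5 0x2f→b11/s3 MISS; vc=[20,16,31]
#6 0x7c→b31/s3 VC-HIT; vc=[20,16,11]
#7 0x50→b20/s0 VC-HIT; vc=[24,16,11]
#8 0x62→b24/s0 VC-HIT; vc=[20,16,11]
#9 0x52→b20/s0 VC-HIT; vc=[24,16,11]
#10 0x2c→b11/s3 VC-HIT; vc=[24,16,31]
#11 0x2d→b11/s3 L1-HIT; vc=[24,16,31]
#12 0x5f→b23/s3 MISS; vc=[24,16,31,11]
#13 0x40→b16/s0 VC-HIT; vc=[24,20,31,11]
#14 0x52→b20/s0 VC-HIT; vc=[24,16,31,11]
#15 0x51→b20/s0 L1-HIT; vc=[24,16,31,11]

OUTCOME = L1-HIT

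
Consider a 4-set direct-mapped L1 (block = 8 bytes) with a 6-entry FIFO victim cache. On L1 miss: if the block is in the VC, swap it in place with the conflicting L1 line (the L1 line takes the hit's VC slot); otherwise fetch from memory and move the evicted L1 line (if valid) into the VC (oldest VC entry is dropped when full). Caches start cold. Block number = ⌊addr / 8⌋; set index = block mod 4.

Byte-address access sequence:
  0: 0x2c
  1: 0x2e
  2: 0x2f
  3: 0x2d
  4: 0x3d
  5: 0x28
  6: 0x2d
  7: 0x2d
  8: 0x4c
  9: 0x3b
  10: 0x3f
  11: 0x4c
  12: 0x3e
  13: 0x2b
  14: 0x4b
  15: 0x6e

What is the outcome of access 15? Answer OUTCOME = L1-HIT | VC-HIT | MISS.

0: 0x2c (blk 5, set 1) → MISS  vc=[]
1: 0x2e (blk 5, set 1) → L1-HIT  vc=[]
2: 0x2f (blk 5, set 1) → L1-HIT  vc=[]
3: 0x2d (blk 5, set 1) → L1-HIT  vc=[]
4: 0x3d (blk 7, set 3) → MISS  vc=[]
5: 0x28 (blk 5, set 1) → L1-HIT  vc=[]
6: 0x2d (blk 5, set 1) → L1-HIT  vc=[]
7: 0x2d (blk 5, set 1) → L1-HIT  vc=[]
8: 0x4c (blk 9, set 1) → MISS  vc=[5]
9: 0x3b (blk 7, set 3) → L1-HIT  vc=[5]
10: 0x3f (blk 7, set 3) → L1-HIT  vc=[5]
11: 0x4c (blk 9, set 1) → L1-HIT  vc=[5]
12: 0x3e (blk 7, set 3) → L1-HIT  vc=[5]
13: 0x2b (blk 5, set 1) → VC-HIT  vc=[9]
14: 0x4b (blk 9, set 1) → VC-HIT  vc=[5]
15: 0x6e (blk 13, set 1) → MISS  vc=[5, 9]

OUTCOME = MISS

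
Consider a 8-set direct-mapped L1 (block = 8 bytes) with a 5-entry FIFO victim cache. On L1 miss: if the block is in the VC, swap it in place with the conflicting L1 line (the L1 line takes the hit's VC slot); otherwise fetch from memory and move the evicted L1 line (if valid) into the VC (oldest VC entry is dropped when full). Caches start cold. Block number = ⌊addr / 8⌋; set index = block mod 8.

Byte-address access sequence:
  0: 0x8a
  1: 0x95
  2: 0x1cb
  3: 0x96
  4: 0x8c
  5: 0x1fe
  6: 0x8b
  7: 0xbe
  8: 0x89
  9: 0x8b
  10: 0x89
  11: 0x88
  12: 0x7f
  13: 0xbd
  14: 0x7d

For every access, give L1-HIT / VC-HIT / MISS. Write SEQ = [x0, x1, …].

SEQ = [MISS, MISS, MISS, L1-HIT, VC-HIT, MISS, L1-HIT, MISS, L1-HIT, L1-HIT, L1-HIT, L1-HIT, MISS, VC-HIT, VC-HIT]

  [0] addr=0x8a blk=17 s=1: MISS | VC []
  [1] addr=0x95 blk=18 s=2: MISS | VC []
  [2] addr=0x1cb blk=57 s=1: MISS | VC [17]
  [3] addr=0x96 blk=18 s=2: L1-HIT | VC [17]
  [4] addr=0x8c blk=17 s=1: VC-HIT | VC [57]
  [5] addr=0x1fe blk=63 s=7: MISS | VC [57]
  [6] addr=0x8b blk=17 s=1: L1-HIT | VC [57]
  [7] addr=0xbe blk=23 s=7: MISS | VC [57, 63]
  [8] addr=0x89 blk=17 s=1: L1-HIT | VC [57, 63]
  [9] addr=0x8b blk=17 s=1: L1-HIT | VC [57, 63]
  [10] addr=0x89 blk=17 s=1: L1-HIT | VC [57, 63]
  [11] addr=0x88 blk=17 s=1: L1-HIT | VC [57, 63]
  [12] addr=0x7f blk=15 s=7: MISS | VC [57, 63, 23]
  [13] addr=0xbd blk=23 s=7: VC-HIT | VC [57, 63, 15]
  [14] addr=0x7d blk=15 s=7: VC-HIT | VC [57, 63, 23]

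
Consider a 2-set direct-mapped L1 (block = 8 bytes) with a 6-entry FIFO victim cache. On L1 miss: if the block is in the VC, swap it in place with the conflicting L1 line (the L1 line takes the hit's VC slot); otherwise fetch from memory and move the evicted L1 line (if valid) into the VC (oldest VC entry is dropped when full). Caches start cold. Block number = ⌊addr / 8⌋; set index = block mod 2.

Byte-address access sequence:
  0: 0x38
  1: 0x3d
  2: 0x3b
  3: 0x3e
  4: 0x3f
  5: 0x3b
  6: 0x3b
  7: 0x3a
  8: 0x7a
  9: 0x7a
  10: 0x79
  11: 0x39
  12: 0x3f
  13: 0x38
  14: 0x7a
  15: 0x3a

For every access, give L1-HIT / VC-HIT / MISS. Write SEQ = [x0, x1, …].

#0 0x38→b7/s1 MISS; vc=[]
#1 0x3d→b7/s1 L1-HIT; vc=[]
#2 0x3b→b7/s1 L1-HIT; vc=[]
#3 0x3e→b7/s1 L1-HIT; vc=[]
#4 0x3f→b7/s1 L1-HIT; vc=[]
#5 0x3b→b7/s1 L1-HIT; vc=[]
#6 0x3b→b7/s1 L1-HIT; vc=[]
#7 0x3a→b7/s1 L1-HIT; vc=[]
#8 0x7a→b15/s1 MISS; vc=[7]
#9 0x7a→b15/s1 L1-HIT; vc=[7]
#10 0x79→b15/s1 L1-HIT; vc=[7]
#11 0x39→b7/s1 VC-HIT; vc=[15]
#12 0x3f→b7/s1 L1-HIT; vc=[15]
#13 0x38→b7/s1 L1-HIT; vc=[15]
#14 0x7a→b15/s1 VC-HIT; vc=[7]
#15 0x3a→b7/s1 VC-HIT; vc=[15]

SEQ = [MISS, L1-HIT, L1-HIT, L1-HIT, L1-HIT, L1-HIT, L1-HIT, L1-HIT, MISS, L1-HIT, L1-HIT, VC-HIT, L1-HIT, L1-HIT, VC-HIT, VC-HIT]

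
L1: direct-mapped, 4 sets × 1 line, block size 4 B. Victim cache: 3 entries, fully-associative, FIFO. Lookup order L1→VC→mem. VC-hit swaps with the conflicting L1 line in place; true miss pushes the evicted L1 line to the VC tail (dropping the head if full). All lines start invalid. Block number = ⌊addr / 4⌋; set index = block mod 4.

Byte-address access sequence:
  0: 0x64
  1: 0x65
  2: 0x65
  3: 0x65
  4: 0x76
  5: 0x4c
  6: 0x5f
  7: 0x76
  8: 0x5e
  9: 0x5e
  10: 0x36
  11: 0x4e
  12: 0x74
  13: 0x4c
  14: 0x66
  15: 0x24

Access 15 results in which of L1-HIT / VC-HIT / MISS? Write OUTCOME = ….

OUTCOME = MISS

0: 0x64 (blk 25, set 1) → MISS  vc=[]
1: 0x65 (blk 25, set 1) → L1-HIT  vc=[]
2: 0x65 (blk 25, set 1) → L1-HIT  vc=[]
3: 0x65 (blk 25, set 1) → L1-HIT  vc=[]
4: 0x76 (blk 29, set 1) → MISS  vc=[25]
5: 0x4c (blk 19, set 3) → MISS  vc=[25]
6: 0x5f (blk 23, set 3) → MISS  vc=[25, 19]
7: 0x76 (blk 29, set 1) → L1-HIT  vc=[25, 19]
8: 0x5e (blk 23, set 3) → L1-HIT  vc=[25, 19]
9: 0x5e (blk 23, set 3) → L1-HIT  vc=[25, 19]
10: 0x36 (blk 13, set 1) → MISS  vc=[25, 19, 29]
11: 0x4e (blk 19, set 3) → VC-HIT  vc=[25, 23, 29]
12: 0x74 (blk 29, set 1) → VC-HIT  vc=[25, 23, 13]
13: 0x4c (blk 19, set 3) → L1-HIT  vc=[25, 23, 13]
14: 0x66 (blk 25, set 1) → VC-HIT  vc=[29, 23, 13]
15: 0x24 (blk 9, set 1) → MISS  vc=[23, 13, 25]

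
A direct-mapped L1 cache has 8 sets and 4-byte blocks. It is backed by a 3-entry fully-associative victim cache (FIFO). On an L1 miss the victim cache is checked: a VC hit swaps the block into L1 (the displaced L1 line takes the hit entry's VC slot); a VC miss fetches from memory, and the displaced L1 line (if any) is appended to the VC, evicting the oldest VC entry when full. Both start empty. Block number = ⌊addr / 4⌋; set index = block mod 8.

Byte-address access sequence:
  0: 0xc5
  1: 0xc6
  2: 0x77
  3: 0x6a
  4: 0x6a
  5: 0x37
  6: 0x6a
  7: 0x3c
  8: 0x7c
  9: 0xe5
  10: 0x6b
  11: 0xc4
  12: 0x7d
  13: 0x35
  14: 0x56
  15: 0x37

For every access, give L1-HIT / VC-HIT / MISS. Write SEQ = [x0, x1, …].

SEQ = [MISS, L1-HIT, MISS, MISS, L1-HIT, MISS, L1-HIT, MISS, MISS, MISS, L1-HIT, VC-HIT, L1-HIT, L1-HIT, MISS, VC-HIT]

  [0] addr=0xc5 blk=49 s=1: MISS | VC []
  [1] addr=0xc6 blk=49 s=1: L1-HIT | VC []
  [2] addr=0x77 blk=29 s=5: MISS | VC []
  [3] addr=0x6a blk=26 s=2: MISS | VC []
  [4] addr=0x6a blk=26 s=2: L1-HIT | VC []
  [5] addr=0x37 blk=13 s=5: MISS | VC [29]
  [6] addr=0x6a blk=26 s=2: L1-HIT | VC [29]
  [7] addr=0x3c blk=15 s=7: MISS | VC [29]
  [8] addr=0x7c blk=31 s=7: MISS | VC [29, 15]
  [9] addr=0xe5 blk=57 s=1: MISS | VC [29, 15, 49]
  [10] addr=0x6b blk=26 s=2: L1-HIT | VC [29, 15, 49]
  [11] addr=0xc4 blk=49 s=1: VC-HIT | VC [29, 15, 57]
  [12] addr=0x7d blk=31 s=7: L1-HIT | VC [29, 15, 57]
  [13] addr=0x35 blk=13 s=5: L1-HIT | VC [29, 15, 57]
  [14] addr=0x56 blk=21 s=5: MISS | VC [15, 57, 13]
  [15] addr=0x37 blk=13 s=5: VC-HIT | VC [15, 57, 21]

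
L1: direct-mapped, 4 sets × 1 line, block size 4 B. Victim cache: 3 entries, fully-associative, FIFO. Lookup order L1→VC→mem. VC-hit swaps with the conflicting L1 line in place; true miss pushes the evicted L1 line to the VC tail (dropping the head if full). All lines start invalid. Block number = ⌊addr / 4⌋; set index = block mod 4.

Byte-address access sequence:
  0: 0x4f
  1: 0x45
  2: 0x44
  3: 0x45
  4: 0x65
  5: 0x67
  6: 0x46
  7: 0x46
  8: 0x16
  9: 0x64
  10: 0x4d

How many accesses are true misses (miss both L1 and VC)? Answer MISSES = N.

MISSES = 4

#0 0x4f→b19/s3 MISS; vc=[]
#1 0x45→b17/s1 MISS; vc=[]
#2 0x44→b17/s1 L1-HIT; vc=[]
#3 0x45→b17/s1 L1-HIT; vc=[]
#4 0x65→b25/s1 MISS; vc=[17]
#5 0x67→b25/s1 L1-HIT; vc=[17]
#6 0x46→b17/s1 VC-HIT; vc=[25]
#7 0x46→b17/s1 L1-HIT; vc=[25]
#8 0x16→b5/s1 MISS; vc=[25,17]
#9 0x64→b25/s1 VC-HIT; vc=[5,17]
#10 0x4d→b19/s3 L1-HIT; vc=[5,17]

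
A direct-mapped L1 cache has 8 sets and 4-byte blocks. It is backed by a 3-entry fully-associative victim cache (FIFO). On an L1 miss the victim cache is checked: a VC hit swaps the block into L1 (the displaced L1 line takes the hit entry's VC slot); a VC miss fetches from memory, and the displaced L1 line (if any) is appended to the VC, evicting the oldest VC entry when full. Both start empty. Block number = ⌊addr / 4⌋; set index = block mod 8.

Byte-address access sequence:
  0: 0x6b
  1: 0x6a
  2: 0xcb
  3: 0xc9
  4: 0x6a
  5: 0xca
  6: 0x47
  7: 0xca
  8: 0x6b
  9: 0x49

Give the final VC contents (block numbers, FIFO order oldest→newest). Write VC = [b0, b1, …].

  [0] addr=0x6b blk=26 s=2: MISS | VC []
  [1] addr=0x6a blk=26 s=2: L1-HIT | VC []
  [2] addr=0xcb blk=50 s=2: MISS | VC [26]
  [3] addr=0xc9 blk=50 s=2: L1-HIT | VC [26]
  [4] addr=0x6a blk=26 s=2: VC-HIT | VC [50]
  [5] addr=0xca blk=50 s=2: VC-HIT | VC [26]
  [6] addr=0x47 blk=17 s=1: MISS | VC [26]
  [7] addr=0xca blk=50 s=2: L1-HIT | VC [26]
  [8] addr=0x6b blk=26 s=2: VC-HIT | VC [50]
  [9] addr=0x49 blk=18 s=2: MISS | VC [50, 26]

VC = [50, 26]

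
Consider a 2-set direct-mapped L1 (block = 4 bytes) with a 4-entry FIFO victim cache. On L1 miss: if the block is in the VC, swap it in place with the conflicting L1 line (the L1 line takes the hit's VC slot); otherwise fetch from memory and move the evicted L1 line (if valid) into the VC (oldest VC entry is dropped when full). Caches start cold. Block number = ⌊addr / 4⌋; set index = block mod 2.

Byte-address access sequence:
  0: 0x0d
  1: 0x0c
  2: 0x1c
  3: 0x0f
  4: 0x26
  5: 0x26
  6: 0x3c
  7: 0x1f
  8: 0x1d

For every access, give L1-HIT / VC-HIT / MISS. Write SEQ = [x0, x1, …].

SEQ = [MISS, L1-HIT, MISS, VC-HIT, MISS, L1-HIT, MISS, VC-HIT, L1-HIT]

  [0] addr=0xd blk=3 s=1: MISS | VC []
  [1] addr=0xc blk=3 s=1: L1-HIT | VC []
  [2] addr=0x1c blk=7 s=1: MISS | VC [3]
  [3] addr=0xf blk=3 s=1: VC-HIT | VC [7]
  [4] addr=0x26 blk=9 s=1: MISS | VC [7, 3]
  [5] addr=0x26 blk=9 s=1: L1-HIT | VC [7, 3]
  [6] addr=0x3c blk=15 s=1: MISS | VC [7, 3, 9]
  [7] addr=0x1f blk=7 s=1: VC-HIT | VC [15, 3, 9]
  [8] addr=0x1d blk=7 s=1: L1-HIT | VC [15, 3, 9]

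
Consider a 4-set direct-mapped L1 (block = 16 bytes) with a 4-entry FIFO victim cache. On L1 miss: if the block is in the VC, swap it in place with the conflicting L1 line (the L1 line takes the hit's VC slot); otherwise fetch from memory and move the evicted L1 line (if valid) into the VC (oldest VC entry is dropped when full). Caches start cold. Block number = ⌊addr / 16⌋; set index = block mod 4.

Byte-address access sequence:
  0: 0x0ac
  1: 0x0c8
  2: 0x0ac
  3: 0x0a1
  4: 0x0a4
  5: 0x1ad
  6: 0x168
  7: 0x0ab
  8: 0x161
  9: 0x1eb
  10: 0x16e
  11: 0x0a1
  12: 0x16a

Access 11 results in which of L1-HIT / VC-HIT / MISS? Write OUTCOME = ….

#0 0xac→b10/s2 MISS; vc=[]
#1 0xc8→b12/s0 MISS; vc=[]
#2 0xac→b10/s2 L1-HIT; vc=[]
#3 0xa1→b10/s2 L1-HIT; vc=[]
#4 0xa4→b10/s2 L1-HIT; vc=[]
#5 0x1ad→b26/s2 MISS; vc=[10]
#6 0x168→b22/s2 MISS; vc=[10,26]
#7 0xab→b10/s2 VC-HIT; vc=[22,26]
#8 0x161→b22/s2 VC-HIT; vc=[10,26]
#9 0x1eb→b30/s2 MISS; vc=[10,26,22]
#10 0x16e→b22/s2 VC-HIT; vc=[10,26,30]
#11 0xa1→b10/s2 VC-HIT; vc=[22,26,30]
#12 0x16a→b22/s2 VC-HIT; vc=[10,26,30]

OUTCOME = VC-HIT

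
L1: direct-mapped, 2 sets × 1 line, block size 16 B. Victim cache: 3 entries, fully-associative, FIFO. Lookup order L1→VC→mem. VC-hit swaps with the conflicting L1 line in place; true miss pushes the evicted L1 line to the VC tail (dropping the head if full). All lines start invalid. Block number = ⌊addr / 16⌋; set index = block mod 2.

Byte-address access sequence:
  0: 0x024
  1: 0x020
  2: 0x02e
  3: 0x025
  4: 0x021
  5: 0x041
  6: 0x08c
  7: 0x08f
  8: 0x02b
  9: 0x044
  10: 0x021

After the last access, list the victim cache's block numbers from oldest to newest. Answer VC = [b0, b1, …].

0: 0x24 (blk 2, set 0) → MISS  vc=[]
1: 0x20 (blk 2, set 0) → L1-HIT  vc=[]
2: 0x2e (blk 2, set 0) → L1-HIT  vc=[]
3: 0x25 (blk 2, set 0) → L1-HIT  vc=[]
4: 0x21 (blk 2, set 0) → L1-HIT  vc=[]
5: 0x41 (blk 4, set 0) → MISS  vc=[2]
6: 0x8c (blk 8, set 0) → MISS  vc=[2, 4]
7: 0x8f (blk 8, set 0) → L1-HIT  vc=[2, 4]
8: 0x2b (blk 2, set 0) → VC-HIT  vc=[8, 4]
9: 0x44 (blk 4, set 0) → VC-HIT  vc=[8, 2]
10: 0x21 (blk 2, set 0) → VC-HIT  vc=[8, 4]

VC = [8, 4]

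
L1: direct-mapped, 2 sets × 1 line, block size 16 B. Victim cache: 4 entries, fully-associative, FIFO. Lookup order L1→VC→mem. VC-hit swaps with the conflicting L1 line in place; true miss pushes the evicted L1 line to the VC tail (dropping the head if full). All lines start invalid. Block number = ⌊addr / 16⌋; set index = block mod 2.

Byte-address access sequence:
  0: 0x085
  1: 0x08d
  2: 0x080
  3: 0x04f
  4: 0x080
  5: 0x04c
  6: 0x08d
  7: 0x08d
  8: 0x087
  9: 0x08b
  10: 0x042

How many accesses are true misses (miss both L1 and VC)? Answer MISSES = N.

MISSES = 2

  [0] addr=0x85 blk=8 s=0: MISS | VC []
  [1] addr=0x8d blk=8 s=0: L1-HIT | VC []
  [2] addr=0x80 blk=8 s=0: L1-HIT | VC []
  [3] addr=0x4f blk=4 s=0: MISS | VC [8]
  [4] addr=0x80 blk=8 s=0: VC-HIT | VC [4]
  [5] addr=0x4c blk=4 s=0: VC-HIT | VC [8]
  [6] addr=0x8d blk=8 s=0: VC-HIT | VC [4]
  [7] addr=0x8d blk=8 s=0: L1-HIT | VC [4]
  [8] addr=0x87 blk=8 s=0: L1-HIT | VC [4]
  [9] addr=0x8b blk=8 s=0: L1-HIT | VC [4]
  [10] addr=0x42 blk=4 s=0: VC-HIT | VC [8]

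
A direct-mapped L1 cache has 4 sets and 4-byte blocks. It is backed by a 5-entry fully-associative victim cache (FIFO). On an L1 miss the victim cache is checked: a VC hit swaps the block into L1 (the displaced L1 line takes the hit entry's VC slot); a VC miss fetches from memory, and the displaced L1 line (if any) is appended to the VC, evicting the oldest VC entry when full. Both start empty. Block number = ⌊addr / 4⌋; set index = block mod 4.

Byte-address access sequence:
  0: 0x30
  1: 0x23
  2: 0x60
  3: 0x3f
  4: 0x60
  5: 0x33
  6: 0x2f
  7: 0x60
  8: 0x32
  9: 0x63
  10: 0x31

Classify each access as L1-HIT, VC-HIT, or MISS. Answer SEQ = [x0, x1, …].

SEQ = [MISS, MISS, MISS, MISS, L1-HIT, VC-HIT, MISS, VC-HIT, VC-HIT, VC-HIT, VC-HIT]

#0 0x30→b12/s0 MISS; vc=[]
#1 0x23→b8/s0 MISS; vc=[12]
#2 0x60→b24/s0 MISS; vc=[12,8]
#3 0x3f→b15/s3 MISS; vc=[12,8]
#4 0x60→b24/s0 L1-HIT; vc=[12,8]
#5 0x33→b12/s0 VC-HIT; vc=[24,8]
#6 0x2f→b11/s3 MISS; vc=[24,8,15]
#7 0x60→b24/s0 VC-HIT; vc=[12,8,15]
#8 0x32→b12/s0 VC-HIT; vc=[24,8,15]
#9 0x63→b24/s0 VC-HIT; vc=[12,8,15]
#10 0x31→b12/s0 VC-HIT; vc=[24,8,15]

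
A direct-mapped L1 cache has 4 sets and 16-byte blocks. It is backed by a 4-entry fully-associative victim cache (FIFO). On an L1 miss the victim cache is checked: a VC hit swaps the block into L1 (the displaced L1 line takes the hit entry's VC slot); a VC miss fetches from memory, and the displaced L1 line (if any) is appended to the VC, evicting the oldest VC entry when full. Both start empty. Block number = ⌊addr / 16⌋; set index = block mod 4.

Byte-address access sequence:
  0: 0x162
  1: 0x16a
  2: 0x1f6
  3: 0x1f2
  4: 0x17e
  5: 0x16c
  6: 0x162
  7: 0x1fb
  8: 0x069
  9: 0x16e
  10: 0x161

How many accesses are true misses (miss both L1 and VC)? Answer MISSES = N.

0: 0x162 (blk 22, set 2) → MISS  vc=[]
1: 0x16a (blk 22, set 2) → L1-HIT  vc=[]
2: 0x1f6 (blk 31, set 3) → MISS  vc=[]
3: 0x1f2 (blk 31, set 3) → L1-HIT  vc=[]
4: 0x17e (blk 23, set 3) → MISS  vc=[31]
5: 0x16c (blk 22, set 2) → L1-HIT  vc=[31]
6: 0x162 (blk 22, set 2) → L1-HIT  vc=[31]
7: 0x1fb (blk 31, set 3) → VC-HIT  vc=[23]
8: 0x69 (blk 6, set 2) → MISS  vc=[23, 22]
9: 0x16e (blk 22, set 2) → VC-HIT  vc=[23, 6]
10: 0x161 (blk 22, set 2) → L1-HIT  vc=[23, 6]

MISSES = 4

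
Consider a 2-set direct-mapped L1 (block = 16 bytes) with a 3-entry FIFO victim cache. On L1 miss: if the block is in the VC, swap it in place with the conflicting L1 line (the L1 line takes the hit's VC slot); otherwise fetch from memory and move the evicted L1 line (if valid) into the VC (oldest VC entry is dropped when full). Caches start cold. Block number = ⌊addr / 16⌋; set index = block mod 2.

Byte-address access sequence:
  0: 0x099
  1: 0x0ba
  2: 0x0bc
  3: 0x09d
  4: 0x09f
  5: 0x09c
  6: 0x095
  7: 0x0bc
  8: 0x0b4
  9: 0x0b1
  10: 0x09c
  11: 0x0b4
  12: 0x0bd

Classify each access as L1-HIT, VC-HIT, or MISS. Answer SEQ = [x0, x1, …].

SEQ = [MISS, MISS, L1-HIT, VC-HIT, L1-HIT, L1-HIT, L1-HIT, VC-HIT, L1-HIT, L1-HIT, VC-HIT, VC-HIT, L1-HIT]

0: 0x99 (blk 9, set 1) → MISS  vc=[]
1: 0xba (blk 11, set 1) → MISS  vc=[9]
2: 0xbc (blk 11, set 1) → L1-HIT  vc=[9]
3: 0x9d (blk 9, set 1) → VC-HIT  vc=[11]
4: 0x9f (blk 9, set 1) → L1-HIT  vc=[11]
5: 0x9c (blk 9, set 1) → L1-HIT  vc=[11]
6: 0x95 (blk 9, set 1) → L1-HIT  vc=[11]
7: 0xbc (blk 11, set 1) → VC-HIT  vc=[9]
8: 0xb4 (blk 11, set 1) → L1-HIT  vc=[9]
9: 0xb1 (blk 11, set 1) → L1-HIT  vc=[9]
10: 0x9c (blk 9, set 1) → VC-HIT  vc=[11]
11: 0xb4 (blk 11, set 1) → VC-HIT  vc=[9]
12: 0xbd (blk 11, set 1) → L1-HIT  vc=[9]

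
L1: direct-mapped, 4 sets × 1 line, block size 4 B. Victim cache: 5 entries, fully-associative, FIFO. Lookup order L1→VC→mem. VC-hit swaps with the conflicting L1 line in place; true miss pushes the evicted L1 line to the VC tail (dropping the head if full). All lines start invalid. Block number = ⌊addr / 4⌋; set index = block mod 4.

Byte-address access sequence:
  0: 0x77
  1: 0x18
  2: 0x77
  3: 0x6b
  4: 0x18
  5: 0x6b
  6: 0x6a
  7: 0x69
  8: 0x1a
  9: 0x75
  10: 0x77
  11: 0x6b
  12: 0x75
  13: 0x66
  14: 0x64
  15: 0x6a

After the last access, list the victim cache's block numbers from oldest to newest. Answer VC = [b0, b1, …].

#0 0x77→b29/s1 MISS; vc=[]
#1 0x18→b6/s2 MISS; vc=[]
#2 0x77→b29/s1 L1-HIT; vc=[]
#3 0x6b→b26/s2 MISS; vc=[6]
#4 0x18→b6/s2 VC-HIT; vc=[26]
#5 0x6b→b26/s2 VC-HIT; vc=[6]
#6 0x6a→b26/s2 L1-HIT; vc=[6]
#7 0x69→b26/s2 L1-HIT; vc=[6]
#8 0x1a→b6/s2 VC-HIT; vc=[26]
#9 0x75→b29/s1 L1-HIT; vc=[26]
#10 0x77→b29/s1 L1-HIT; vc=[26]
#11 0x6b→b26/s2 VC-HIT; vc=[6]
#12 0x75→b29/s1 L1-HIT; vc=[6]
#13 0x66→b25/s1 MISS; vc=[6,29]
#14 0x64→b25/s1 L1-HIT; vc=[6,29]
#15 0x6a→b26/s2 L1-HIT; vc=[6,29]

VC = [6, 29]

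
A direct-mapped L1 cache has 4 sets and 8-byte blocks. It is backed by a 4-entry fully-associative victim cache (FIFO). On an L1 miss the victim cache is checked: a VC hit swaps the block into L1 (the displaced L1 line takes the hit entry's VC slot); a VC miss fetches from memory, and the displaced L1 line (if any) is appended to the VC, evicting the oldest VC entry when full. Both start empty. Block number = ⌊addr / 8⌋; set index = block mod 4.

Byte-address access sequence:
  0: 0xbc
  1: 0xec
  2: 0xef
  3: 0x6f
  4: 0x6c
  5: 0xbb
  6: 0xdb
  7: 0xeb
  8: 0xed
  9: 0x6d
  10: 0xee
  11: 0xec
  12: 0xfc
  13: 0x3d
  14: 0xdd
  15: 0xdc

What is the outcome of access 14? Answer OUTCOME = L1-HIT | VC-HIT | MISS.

OUTCOME = VC-HIT

#0 0xbc→b23/s3 MISS; vc=[]
#1 0xec→b29/s1 MISS; vc=[]
#2 0xef→b29/s1 L1-HIT; vc=[]
#3 0x6f→b13/s1 MISS; vc=[29]
#4 0x6c→b13/s1 L1-HIT; vc=[29]
#5 0xbb→b23/s3 L1-HIT; vc=[29]
#6 0xdb→b27/s3 MISS; vc=[29,23]
#7 0xeb→b29/s1 VC-HIT; vc=[13,23]
#8 0xed→b29/s1 L1-HIT; vc=[13,23]
#9 0x6d→b13/s1 VC-HIT; vc=[29,23]
#10 0xee→b29/s1 VC-HIT; vc=[13,23]
#11 0xec→b29/s1 L1-HIT; vc=[13,23]
#12 0xfc→b31/s3 MISS; vc=[13,23,27]
#13 0x3d→b7/s3 MISS; vc=[13,23,27,31]
#14 0xdd→b27/s3 VC-HIT; vc=[13,23,7,31]
#15 0xdc→b27/s3 L1-HIT; vc=[13,23,7,31]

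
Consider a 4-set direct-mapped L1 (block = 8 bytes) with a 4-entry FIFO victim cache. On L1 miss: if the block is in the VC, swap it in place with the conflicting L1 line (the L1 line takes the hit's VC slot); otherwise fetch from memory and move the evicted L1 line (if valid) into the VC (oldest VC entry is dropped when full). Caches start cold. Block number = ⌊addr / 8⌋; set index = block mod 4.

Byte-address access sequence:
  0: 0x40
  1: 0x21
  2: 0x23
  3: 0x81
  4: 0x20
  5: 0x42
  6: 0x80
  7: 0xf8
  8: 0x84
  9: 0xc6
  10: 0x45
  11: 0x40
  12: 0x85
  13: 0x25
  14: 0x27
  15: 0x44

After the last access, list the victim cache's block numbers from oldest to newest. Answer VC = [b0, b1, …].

VC = [16, 24, 4]

#0 0x40→b8/s0 MISS; vc=[]
#1 0x21→b4/s0 MISS; vc=[8]
#2 0x23→b4/s0 L1-HIT; vc=[8]
#3 0x81→b16/s0 MISS; vc=[8,4]
#4 0x20→b4/s0 VC-HIT; vc=[8,16]
#5 0x42→b8/s0 VC-HIT; vc=[4,16]
#6 0x80→b16/s0 VC-HIT; vc=[4,8]
#7 0xf8→b31/s3 MISS; vc=[4,8]
#8 0x84→b16/s0 L1-HIT; vc=[4,8]
#9 0xc6→b24/s0 MISS; vc=[4,8,16]
#10 0x45→b8/s0 VC-HIT; vc=[4,24,16]
#11 0x40→b8/s0 L1-HIT; vc=[4,24,16]
#12 0x85→b16/s0 VC-HIT; vc=[4,24,8]
#13 0x25→b4/s0 VC-HIT; vc=[16,24,8]
#14 0x27→b4/s0 L1-HIT; vc=[16,24,8]
#15 0x44→b8/s0 VC-HIT; vc=[16,24,4]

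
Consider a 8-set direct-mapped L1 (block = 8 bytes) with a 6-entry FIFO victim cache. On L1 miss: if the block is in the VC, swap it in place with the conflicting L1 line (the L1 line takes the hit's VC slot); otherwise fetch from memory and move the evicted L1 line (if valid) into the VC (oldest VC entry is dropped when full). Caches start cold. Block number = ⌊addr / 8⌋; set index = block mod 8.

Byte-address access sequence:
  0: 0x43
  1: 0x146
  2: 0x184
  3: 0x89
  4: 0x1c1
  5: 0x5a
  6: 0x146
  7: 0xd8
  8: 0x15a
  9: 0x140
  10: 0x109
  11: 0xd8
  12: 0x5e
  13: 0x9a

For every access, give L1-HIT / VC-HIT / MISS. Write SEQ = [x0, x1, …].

SEQ = [MISS, MISS, MISS, MISS, MISS, MISS, VC-HIT, MISS, MISS, L1-HIT, MISS, VC-HIT, VC-HIT, MISS]

#0 0x43→b8/s0 MISS; vc=[]
#1 0x146→b40/s0 MISS; vc=[8]
#2 0x184→b48/s0 MISS; vc=[8,40]
#3 0x89→b17/s1 MISS; vc=[8,40]
#4 0x1c1→b56/s0 MISS; vc=[8,40,48]
#5 0x5a→b11/s3 MISS; vc=[8,40,48]
#6 0x146→b40/s0 VC-HIT; vc=[8,56,48]
#7 0xd8→b27/s3 MISS; vc=[8,56,48,11]
#8 0x15a→b43/s3 MISS; vc=[8,56,48,11,27]
#9 0x140→b40/s0 L1-HIT; vc=[8,56,48,11,27]
#10 0x109→b33/s1 MISS; vc=[8,56,48,11,27,17]
#11 0xd8→b27/s3 VC-HIT; vc=[8,56,48,11,43,17]
#12 0x5e→b11/s3 VC-HIT; vc=[8,56,48,27,43,17]
#13 0x9a→b19/s3 MISS; vc=[56,48,27,43,17,11]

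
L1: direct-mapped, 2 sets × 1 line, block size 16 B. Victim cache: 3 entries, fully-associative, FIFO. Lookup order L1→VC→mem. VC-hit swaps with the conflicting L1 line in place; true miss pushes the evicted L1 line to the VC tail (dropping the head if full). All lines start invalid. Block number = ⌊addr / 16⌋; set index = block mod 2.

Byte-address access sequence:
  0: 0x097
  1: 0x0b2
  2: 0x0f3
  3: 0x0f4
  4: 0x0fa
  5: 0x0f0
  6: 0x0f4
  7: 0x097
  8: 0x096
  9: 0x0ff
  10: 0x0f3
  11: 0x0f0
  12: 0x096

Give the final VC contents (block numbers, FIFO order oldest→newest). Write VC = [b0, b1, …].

VC = [15, 11]

#0 0x97→b9/s1 MISS; vc=[]
#1 0xb2→b11/s1 MISS; vc=[9]
#2 0xf3→b15/s1 MISS; vc=[9,11]
#3 0xf4→b15/s1 L1-HIT; vc=[9,11]
#4 0xfa→b15/s1 L1-HIT; vc=[9,11]
#5 0xf0→b15/s1 L1-HIT; vc=[9,11]
#6 0xf4→b15/s1 L1-HIT; vc=[9,11]
#7 0x97→b9/s1 VC-HIT; vc=[15,11]
#8 0x96→b9/s1 L1-HIT; vc=[15,11]
#9 0xff→b15/s1 VC-HIT; vc=[9,11]
#10 0xf3→b15/s1 L1-HIT; vc=[9,11]
#11 0xf0→b15/s1 L1-HIT; vc=[9,11]
#12 0x96→b9/s1 VC-HIT; vc=[15,11]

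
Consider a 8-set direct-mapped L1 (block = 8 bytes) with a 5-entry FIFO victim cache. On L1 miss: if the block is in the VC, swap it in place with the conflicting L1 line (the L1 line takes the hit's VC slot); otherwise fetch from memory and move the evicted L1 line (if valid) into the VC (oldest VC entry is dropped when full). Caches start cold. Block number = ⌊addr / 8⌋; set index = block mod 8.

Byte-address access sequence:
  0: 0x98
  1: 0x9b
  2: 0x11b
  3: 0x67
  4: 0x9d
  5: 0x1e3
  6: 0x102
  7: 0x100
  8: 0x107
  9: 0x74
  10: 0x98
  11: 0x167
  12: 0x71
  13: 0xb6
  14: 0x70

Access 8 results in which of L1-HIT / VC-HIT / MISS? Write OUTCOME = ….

OUTCOME = L1-HIT

  [0] addr=0x98 blk=19 s=3: MISS | VC []
  [1] addr=0x9b blk=19 s=3: L1-HIT | VC []
  [2] addr=0x11b blk=35 s=3: MISS | VC [19]
  [3] addr=0x67 blk=12 s=4: MISS | VC [19]
  [4] addr=0x9d blk=19 s=3: VC-HIT | VC [35]
  [5] addr=0x1e3 blk=60 s=4: MISS | VC [35, 12]
  [6] addr=0x102 blk=32 s=0: MISS | VC [35, 12]
  [7] addr=0x100 blk=32 s=0: L1-HIT | VC [35, 12]
  [8] addr=0x107 blk=32 s=0: L1-HIT | VC [35, 12]
  [9] addr=0x74 blk=14 s=6: MISS | VC [35, 12]
  [10] addr=0x98 blk=19 s=3: L1-HIT | VC [35, 12]
  [11] addr=0x167 blk=44 s=4: MISS | VC [35, 12, 60]
  [12] addr=0x71 blk=14 s=6: L1-HIT | VC [35, 12, 60]
  [13] addr=0xb6 blk=22 s=6: MISS | VC [35, 12, 60, 14]
  [14] addr=0x70 blk=14 s=6: VC-HIT | VC [35, 12, 60, 22]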